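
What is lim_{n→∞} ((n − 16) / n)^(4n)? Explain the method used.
lim = e^(−64)

Rewrite as (1 − 16/n)^(4n). By the standard limit (1 + x/n)^n → e^x, we have (1 − 16/n)^n → e^(−16), and raising to the 4th power gives e^(−64).
More precisely, ln[(1 − 16/n)^(4n)] = 4n · ln(1 − 16/n) = 4n · (-16/n + O(1/n^2)) = -64 + O(1/n) → -64.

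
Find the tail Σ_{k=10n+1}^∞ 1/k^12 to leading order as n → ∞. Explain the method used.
Σ_{k>10n} 1/k^12 ~ 1/(11 · (10n)^11)

Compare to the integral: ∫_{10n}^∞ x^(−12) dx = [−x^(−11)/11]_{10n}^∞ = 1/((12−1)·(10n)^11). Euler-Maclaurin then gives
  Σ_{k>10n} 1/k^12 = ∫_{10n}^∞ dx/x^12 − 1/(2·(10n)^12) + O(1/(10n)^13).
(Equivalently this is ζ(12) − Σ_{k≤10n} 1/k^12.)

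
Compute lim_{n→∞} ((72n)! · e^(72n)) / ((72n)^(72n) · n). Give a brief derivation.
lim = 0

Stirling: (72n)! ~ sqrt(2π·72n) · (72n/e)^(72n). Hence
  (72n)! · e^(72n) / (72n)^(72n) ~ sqrt(2π·72n).
Dividing by n: sqrt(2π·72n) / n = sqrt(2π·72) · n^((1−2)/2), so the expression behaves like sqrt(2π·72) · n^((1−2)/2) → 0.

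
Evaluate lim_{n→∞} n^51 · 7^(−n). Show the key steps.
lim = 0

Exponentials with base > 1 dominate every fixed polynomial: for any fixed c, n^c / 7^n → 0 as n → ∞ (e.g. by the ratio test, or by writing 7^n = e^(n ln 7) and noting e^(n ln 7) / n^c → ∞). Hence n^51 · 7^(−n) = n^51 / 7^n → 0.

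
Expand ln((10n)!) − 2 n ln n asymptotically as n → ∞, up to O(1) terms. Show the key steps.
ln((10n)!) − 2 n ln n = 8 n ln n + 10(ln 10 − 1) n + (1/2) ln(2π·10n) + O(1/n)

Stirling: ln((10n)!) = 10n ln(10n) − 10n + (1/2) ln(2π·10n) + O(1/n).
Expand 10n ln(10n) = 10n (ln n + ln 10) = 10n ln n + 10n ln 10.
Subtract 2n ln n: leading term is (10 − 2) n ln n = 8 n ln n. The next term is 10n ln 10 − 10n = 10(ln 10 − 1) n. Then the (1/2) ln(2π·10n) correction.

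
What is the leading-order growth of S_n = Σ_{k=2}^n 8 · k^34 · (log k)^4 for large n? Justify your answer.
S_n ~ 8 · n^35 · (log n)^4 / 35

By integral comparison, S_n = ∫_1^n 8 · x^34 · (log x)^4 dx + O(n^34 · (log n)^4). For the integral, the leading term of ∫_1^n x^34 (log x)^4 dx is n^35/35 · (log n)^4 (by repeated integration by parts; each step lowers the log-exponent and produces a relatively O(1/log n) correction). Hence S_n ~ 8 · n^35 · (log n)^4 / 35.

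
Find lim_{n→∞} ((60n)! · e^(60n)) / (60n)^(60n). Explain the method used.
lim = ∞

Stirling: (60n)! ~ sqrt(2π·60n) · (60n/e)^(60n). Hence
  (60n)! · e^(60n) / (60n)^(60n) ~ sqrt(2π·60n) = sqrt(2π·60) · sqrt(n) → ∞.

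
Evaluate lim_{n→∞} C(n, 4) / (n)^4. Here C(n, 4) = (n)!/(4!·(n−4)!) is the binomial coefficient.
lim = 1/4! = 1/24

With N = n → ∞: C(N, 4) / N^4 = [N(N−1)…(N−3)] / (4! · N^4) = (1/4!) · 1 · (1 − 1/n) · (1 − 2/n) · (1 − 3/n). Each factor → 1 as N → ∞, so the limit is 1/4! = 1/24.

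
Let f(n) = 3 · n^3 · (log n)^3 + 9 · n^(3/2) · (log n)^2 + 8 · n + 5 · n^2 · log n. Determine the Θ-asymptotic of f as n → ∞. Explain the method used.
f(n) ∈ Θ(n^3 · (log n)^3)

Compare the terms by growth order. For large n, n^a · (log n)^b dominates n^a' · (log n)^b' iff a > a', or (a = a' and b > b'). Ranking the 4 terms shows the dominant one is 3 · n^3 · (log n)^3. Hence f(n) ∈ Θ(n^3 · (log n)^3).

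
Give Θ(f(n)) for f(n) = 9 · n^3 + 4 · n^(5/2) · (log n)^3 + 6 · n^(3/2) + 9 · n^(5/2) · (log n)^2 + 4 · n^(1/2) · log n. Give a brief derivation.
f(n) ∈ Θ(n^3)

Compare the terms by growth order. For large n, n^a · (log n)^b dominates n^a' · (log n)^b' iff a > a', or (a = a' and b > b'). Ranking the 5 terms shows the dominant one is 9 · n^3. Hence f(n) ∈ Θ(n^3).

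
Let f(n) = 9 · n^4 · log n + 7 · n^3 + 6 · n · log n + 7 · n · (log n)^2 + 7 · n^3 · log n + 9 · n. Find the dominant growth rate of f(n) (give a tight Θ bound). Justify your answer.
f(n) ∈ Θ(n^4 · log n)

Compare the terms by growth order. For large n, n^a · (log n)^b dominates n^a' · (log n)^b' iff a > a', or (a = a' and b > b'). Ranking the 6 terms shows the dominant one is 9 · n^4 · log n. Hence f(n) ∈ Θ(n^4 · log n).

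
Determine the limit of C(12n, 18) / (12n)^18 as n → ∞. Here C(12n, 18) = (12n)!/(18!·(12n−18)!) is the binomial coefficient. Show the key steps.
lim = 1/18! = 1/6402373705728000

With N = 12n → ∞: C(N, 18) / N^18 = [N(N−1)…(N−17)] / (18! · N^18) = (1/18!) · 1 · (1 − 1/(12n)) · … · (1 − 17/(12n)). Each factor → 1 as N → ∞, so the limit is 1/18! = 1/6402373705728000.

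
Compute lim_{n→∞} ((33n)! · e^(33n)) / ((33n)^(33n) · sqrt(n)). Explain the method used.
lim = sqrt(2π·33)

Stirling: (33n)! ~ sqrt(2π·33n) · (33n/e)^(33n). Hence
  (33n)! · e^(33n) / (33n)^(33n) ~ sqrt(2π·33n).
Dividing by sqrt(n): sqrt(2π·33n) / sqrt(n) = sqrt(2π·33) · n^((1−1)/2), so the limit is sqrt(2π·33).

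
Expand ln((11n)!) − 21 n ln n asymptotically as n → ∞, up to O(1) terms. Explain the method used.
ln((11n)!) − 21 n ln n = −10 n ln n + 11(ln 11 − 1) n + (1/2) ln(2π·11n) + O(1/n)

Stirling: ln((11n)!) = 11n ln(11n) − 11n + (1/2) ln(2π·11n) + O(1/n).
Expand 11n ln(11n) = 11n (ln n + ln 11) = 11n ln n + 11n ln 11.
Subtract 21n ln n: leading term is (11 − 21) n ln n = −10 n ln n. The next term is 11n ln 11 − 11n = 11(ln 11 − 1) n. Then the (1/2) ln(2π·11n) correction.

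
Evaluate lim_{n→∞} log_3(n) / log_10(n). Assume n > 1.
lim = ln(10) / ln(3) = log_3(10)

Change of base: log_3(n) = ln n / ln 3 and log_10(n) = ln n / ln 10. The ratio is (ln n / ln 3) · (ln 10 / ln n) = ln 10 / ln 3, a constant independent of n. So the limit is ln 10 / ln 3 = log_3(10).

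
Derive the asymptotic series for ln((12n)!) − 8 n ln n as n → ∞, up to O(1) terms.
ln((12n)!) − 8 n ln n = 4 n ln n + 12(ln 12 − 1) n + (1/2) ln(2π·12n) + O(1/n)

Stirling: ln((12n)!) = 12n ln(12n) − 12n + (1/2) ln(2π·12n) + O(1/n).
Expand 12n ln(12n) = 12n (ln n + ln 12) = 12n ln n + 12n ln 12.
Subtract 8n ln n: leading term is (12 − 8) n ln n = 4 n ln n. The next term is 12n ln 12 − 12n = 12(ln 12 − 1) n. Then the (1/2) ln(2π·12n) correction.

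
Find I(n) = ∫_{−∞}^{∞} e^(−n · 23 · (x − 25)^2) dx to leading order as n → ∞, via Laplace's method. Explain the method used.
I(n) = sqrt(π/(23n))

Here φ(x) = 23 · (x − 25)^2 has its unique minimum at x* = 25 with φ(x*) = 0 and φ''(x*) = 46. Laplace's method gives
  I(n) ~ e^(−n φ(x*)) · sqrt(2π / (n · φ''(x*))) = sqrt(2π / (46n)) = sqrt(π/(23n)).
This is exact: substituting u = (x − 25)·sqrt(23n) gives I(n) = (1/sqrt(23n)) ∫_{−∞}^{∞} e^(−u^2) du = sqrt(π/(23n)).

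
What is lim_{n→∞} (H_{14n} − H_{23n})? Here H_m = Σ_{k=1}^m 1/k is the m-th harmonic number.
lim = ln(14/23)

Euler-Maclaurin gives H_m = ln m + γ + 1/(2m) + O(1/m^2). The γ and O(1/m) terms cancel in the difference:
  H_{14n} − H_{23n} = ln(14n) − ln(23n) + O(1/n) = ln(14/23) + O(1/n).
Hence the limit is ln(14/23).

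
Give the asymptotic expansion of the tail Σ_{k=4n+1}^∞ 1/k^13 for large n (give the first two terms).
Σ_{k>4n} 1/k^13 = 1/(12 · (4n)^12) − 1/(2 · (4n)^13) + O(1/(4n)^14)

Compare to the integral: ∫_{4n}^∞ x^(−13) dx = [−x^(−12)/12]_{4n}^∞ = 1/((13−1)·(4n)^12). The Euler-Maclaurin correction adds −f(4n)/2 = −1/(2·(4n)^13). Euler-Maclaurin then gives
  Σ_{k>4n} 1/k^13 = ∫_{4n}^∞ dx/x^13 − 1/(2·(4n)^13) + O(1/(4n)^14).
(Equivalently this is ζ(13) − Σ_{k≤4n} 1/k^13.)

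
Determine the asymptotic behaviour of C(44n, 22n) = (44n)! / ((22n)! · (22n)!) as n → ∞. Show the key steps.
C(44n, 22n) ~ (4)^(22n) · sqrt(1/(π·22n))

Write N = 22n. Apply Stirling to each factorial:
  (2N)! ~ sqrt(2π·2N) · (2N/e)^(2N),
  N! ~ sqrt(2π N) · (N/e)^N,
  (1N)! ~ sqrt(2π·1N) · (1N/e)^(1N).
The exponential factors combine to (2N)^(2N) / (N^N · (1N)^(1N)) = 2^(2N)/1^(1N) = (2^2/1^1)^N = (4)^N.
The square-root prefactors combine to sqrt(2π·2N) / (sqrt(2π N)·sqrt(2π·1N)) = sqrt(2 / (2π·1·N)) = sqrt(1/(π·22n)).
Substituting N = 22n: C(44n, 22n) ~ (4)^(22n) · sqrt(1/(π·22n)).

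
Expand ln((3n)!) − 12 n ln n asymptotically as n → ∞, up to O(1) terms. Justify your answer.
ln((3n)!) − 12 n ln n = −9 n ln n + 3(ln 3 − 1) n + (1/2) ln(2π·3n) + O(1/n)

Stirling: ln((3n)!) = 3n ln(3n) − 3n + (1/2) ln(2π·3n) + O(1/n).
Expand 3n ln(3n) = 3n (ln n + ln 3) = 3n ln n + 3n ln 3.
Subtract 12n ln n: leading term is (3 − 12) n ln n = −9 n ln n. The next term is 3n ln 3 − 3n = 3(ln 3 − 1) n. Then the (1/2) ln(2π·3n) correction.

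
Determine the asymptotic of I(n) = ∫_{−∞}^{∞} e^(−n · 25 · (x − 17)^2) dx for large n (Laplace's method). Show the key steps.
I(n) = sqrt(π/(25n))

Here φ(x) = 25 · (x − 17)^2 has its unique minimum at x* = 17 with φ(x*) = 0 and φ''(x*) = 50. Laplace's method gives
  I(n) ~ e^(−n φ(x*)) · sqrt(2π / (n · φ''(x*))) = sqrt(2π / (50n)) = sqrt(π/(25n)).
This is exact: substituting u = (x − 17)·sqrt(25n) gives I(n) = (1/sqrt(25n)) ∫_{−∞}^{∞} e^(−u^2) du = sqrt(π/(25n)).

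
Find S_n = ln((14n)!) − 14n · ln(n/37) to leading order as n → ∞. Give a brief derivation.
S_n ~ 14n · (ln 518 − 1) + O(ln n)

Stirling: ln((14n)!) = 14n ln(14n) − 14n + O(ln n).
  S_n = 14n ln(14n) − 14n − 14n ln(n/37) + O(ln n)
      = 14n ln(14n) − 14n ln n + 14n ln 37 − 14n + O(ln n)
      = 14n ln 14 + 14n ln 37 − 14n + O(ln n)
      = 14n (ln 518 − 1) + O(ln n).
Numerically ln(518) − 1 ≈ 5.2500.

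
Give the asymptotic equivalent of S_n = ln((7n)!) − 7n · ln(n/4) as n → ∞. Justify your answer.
S_n ~ 7n · (ln 28 − 1) + O(ln n)

Stirling: ln((7n)!) = 7n ln(7n) − 7n + O(ln n).
  S_n = 7n ln(7n) − 7n − 7n ln(n/4) + O(ln n)
      = 7n ln(7n) − 7n ln n + 7n ln 4 − 7n + O(ln n)
      = 7n ln 7 + 7n ln 4 − 7n + O(ln n)
      = 7n (ln 28 − 1) + O(ln n).
Numerically ln(28) − 1 ≈ 2.3322.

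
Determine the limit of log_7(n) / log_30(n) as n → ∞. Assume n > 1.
lim = ln(30) / ln(7) = log_7(30)

Change of base: log_7(n) = ln n / ln 7 and log_30(n) = ln n / ln 30. The ratio is (ln n / ln 7) · (ln 30 / ln n) = ln 30 / ln 7, a constant independent of n. So the limit is ln 30 / ln 7 = log_7(30).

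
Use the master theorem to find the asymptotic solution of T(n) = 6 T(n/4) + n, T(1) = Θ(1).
T(n) = Θ(n^(log_4 6))

Master theorem: compare f(n) = n to n^(log_4 6) where log_4 6 ≈ 1.292. Since 1 < log_4 6, we have f(n) = O(n^(log_4 6 − ε)) for some ε > 0 — Case 1. Hence T(n) = Θ(n^(log_4 6)).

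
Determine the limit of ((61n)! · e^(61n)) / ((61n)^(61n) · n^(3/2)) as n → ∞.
lim = 0

Stirling: (61n)! ~ sqrt(2π·61n) · (61n/e)^(61n). Hence
  (61n)! · e^(61n) / (61n)^(61n) ~ sqrt(2π·61n).
Dividing by n^(3/2): sqrt(2π·61n) / n^(3/2) = sqrt(2π·61) · n^((1−3)/2), so the expression behaves like sqrt(2π·61) · n^((1−3)/2) → 0.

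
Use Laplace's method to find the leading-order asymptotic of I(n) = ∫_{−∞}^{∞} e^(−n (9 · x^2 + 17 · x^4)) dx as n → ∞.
I(n) ~ sqrt(π/(9n))

φ(x) = 9 · x^2 + 17 · x^4 has its unique global minimum at x* = 0 (since φ'(x) = 18x + 68x^3 = 0 only at x = 0 for real x with both coefficients positive, and φ → ∞ as |x| → ∞). At x* = 0, φ(0) = 0 and φ''(0) = 18. Laplace's method then gives
  I(n) ~ sqrt(2π / (n · φ''(0))) · e^(−n φ(0)) = sqrt(2π / (18n)) = sqrt(π/(9n)).
The 17 · x^4 term contributes only at subleading order (an O(1/n) relative correction).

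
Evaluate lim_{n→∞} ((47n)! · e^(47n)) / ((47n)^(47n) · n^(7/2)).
lim = 0

Stirling: (47n)! ~ sqrt(2π·47n) · (47n/e)^(47n). Hence
  (47n)! · e^(47n) / (47n)^(47n) ~ sqrt(2π·47n).
Dividing by n^(7/2): sqrt(2π·47n) / n^(7/2) = sqrt(2π·47) · n^((1−7)/2), so the expression behaves like sqrt(2π·47) · n^((1−7)/2) → 0.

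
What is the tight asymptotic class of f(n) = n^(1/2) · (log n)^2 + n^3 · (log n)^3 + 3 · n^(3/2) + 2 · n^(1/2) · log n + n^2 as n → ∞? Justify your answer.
f(n) ∈ Θ(n^3 · (log n)^3)

Compare the terms by growth order. For large n, n^a · (log n)^b dominates n^a' · (log n)^b' iff a > a', or (a = a' and b > b'). Ranking the 5 terms shows the dominant one is n^3 · (log n)^3. Hence f(n) ∈ Θ(n^3 · (log n)^3).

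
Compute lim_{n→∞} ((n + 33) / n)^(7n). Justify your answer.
lim = e^231

Rewrite as (1 + 33/n)^(7n). By the standard limit (1 + x/n)^n → e^x, we have (1 + 33/n)^n → e^33, and raising to the 7th power gives e^231.
More precisely, ln[(1 + 33/n)^(7n)] = 7n · ln(1 + 33/n) = 7n · (33/n + O(1/n^2)) = 231 + O(1/n) → 231.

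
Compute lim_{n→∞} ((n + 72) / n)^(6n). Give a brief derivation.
lim = e^432

Rewrite as (1 + 72/n)^(6n). By the standard limit (1 + x/n)^n → e^x, we have (1 + 72/n)^n → e^72, and raising to the 6th power gives e^432.
More precisely, ln[(1 + 72/n)^(6n)] = 6n · ln(1 + 72/n) = 6n · (72/n + O(1/n^2)) = 432 + O(1/n) → 432.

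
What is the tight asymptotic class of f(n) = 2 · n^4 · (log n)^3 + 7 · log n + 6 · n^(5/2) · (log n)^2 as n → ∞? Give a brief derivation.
f(n) ∈ Θ(n^4 · (log n)^3)

Compare the terms by growth order. For large n, n^a · (log n)^b dominates n^a' · (log n)^b' iff a > a', or (a = a' and b > b'). Ranking the 3 terms shows the dominant one is 2 · n^4 · (log n)^3. Hence f(n) ∈ Θ(n^4 · (log n)^3).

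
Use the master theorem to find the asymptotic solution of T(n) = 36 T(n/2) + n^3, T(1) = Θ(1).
T(n) = Θ(n^(log_2 36))

Master theorem: compare f(n) = n^3 to n^(log_2 36) where log_2 36 ≈ 5.170. Since 3 < log_2 36, we have f(n) = O(n^(log_2 36 − ε)) for some ε > 0 — Case 1. Hence T(n) = Θ(n^(log_2 36)).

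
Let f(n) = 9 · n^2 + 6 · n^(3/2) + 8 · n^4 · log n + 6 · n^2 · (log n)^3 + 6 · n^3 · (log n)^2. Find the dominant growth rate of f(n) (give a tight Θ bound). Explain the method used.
f(n) ∈ Θ(n^4 · log n)

Compare the terms by growth order. For large n, n^a · (log n)^b dominates n^a' · (log n)^b' iff a > a', or (a = a' and b > b'). Ranking the 5 terms shows the dominant one is 8 · n^4 · log n. Hence f(n) ∈ Θ(n^4 · log n).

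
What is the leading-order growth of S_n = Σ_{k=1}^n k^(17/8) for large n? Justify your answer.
S_n ~ (8/25) · n^(25/8)

Integral comparison: Σ_{k=1}^n k^(17/8) = ∫_0^n x^(17/8) dx + O(n^(17/8)). The integral is n^(1 + 17/8) / (1 + 17/8) = n^((17+8)/8) / ((17+8)/8) = (8/25) · n^(25/8).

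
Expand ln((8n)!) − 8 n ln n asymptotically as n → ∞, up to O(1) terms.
ln((8n)!) − 8 n ln n = 8(ln 8 − 1) n + (1/2) ln(2π·8n) + O(1/n)

Stirling: ln((8n)!) = 8n ln(8n) − 8n + (1/2) ln(2π·8n) + O(1/n).
Since 8n ln(8n) = 8n ln n + 8n ln 8, subtracting 8n ln n cancels the n ln n term exactly. What remains is 8(ln 8 − 1) n + (1/2) ln(2π·8n) + O(1/n).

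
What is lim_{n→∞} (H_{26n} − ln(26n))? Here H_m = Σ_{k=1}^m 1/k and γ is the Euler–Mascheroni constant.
lim = γ

By Euler-Maclaurin, H_m = ln m + γ + O(1/m). So
  H_{26n} − ln(26n) = ln(26n) + γ − ln(26n) + O(1/n)
                       = ln(26/26) + γ + O(1/n).
Hence the limit is γ (since ln 1 = 0).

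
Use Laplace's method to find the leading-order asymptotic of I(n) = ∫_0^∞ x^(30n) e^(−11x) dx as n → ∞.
I(n) ~ (sqrt(2π·30n) / 11) · (30n/(11e))^(30n)

Write the integrand as exp(30n ln x − 11x) and set f(x) = 30n ln x − 11x. Then f'(x) = 30n/x − 11 = 0 at x* = 30n/11, and f''(x*) = −30n/x*^2 = −11^2/(30n). Laplace's method (interior maximum) gives
  I(n) ~ e^(f(x*)) · sqrt(2π / |f''(x*)|)
        = exp(30n ln(30n/11) − 30n) · sqrt(2π · 30n / 11^2)
        = (30n/11)^(30n) e^(−30n) · sqrt(2π·30n) / 11
        = (sqrt(2π·30n) / 11) · (30n/(11e))^(30n).
This matches Γ(30n+1)/11^(30n+1) with Stirling applied to Γ.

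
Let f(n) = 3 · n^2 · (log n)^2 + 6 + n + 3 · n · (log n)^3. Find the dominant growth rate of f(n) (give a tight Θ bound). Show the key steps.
f(n) ∈ Θ(n^2 · (log n)^2)

Compare the terms by growth order. For large n, n^a · (log n)^b dominates n^a' · (log n)^b' iff a > a', or (a = a' and b > b'). Ranking the 4 terms shows the dominant one is 3 · n^2 · (log n)^2. Hence f(n) ∈ Θ(n^2 · (log n)^2).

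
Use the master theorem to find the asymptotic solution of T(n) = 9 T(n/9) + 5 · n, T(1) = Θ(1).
T(n) = Θ(n log n)

log_9 9 = 1, and f(n) = 5 · n = Θ(n^(log_9 9)). This is Case 2 of the master theorem: T(n) = Θ(f(n) · log n) = Θ(n log n).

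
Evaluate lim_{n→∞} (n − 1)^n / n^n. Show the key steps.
lim = e^(−1)

Rewrite as (1 − 1/n)^(n). By the standard limit (1 + x/n)^n → e^x, we have (1 − 1/n)^n → e^(−1), and raising to the 1st power gives e^(−1).
More precisely, ln[(1 − 1/n)^(n)] = n · ln(1 − 1/n) = n · (-1/n + O(1/n^2)) = -1 + O(1/n) → -1.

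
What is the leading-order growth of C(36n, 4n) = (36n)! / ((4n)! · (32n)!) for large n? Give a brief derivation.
C(36n, 4n) ~ (387420489/16777216)^(4n) · sqrt(9/(16π·4n))

Write N = 4n. Apply Stirling to each factorial:
  (9N)! ~ sqrt(2π·9N) · (9N/e)^(9N),
  N! ~ sqrt(2π N) · (N/e)^N,
  (8N)! ~ sqrt(2π·8N) · (8N/e)^(8N).
The exponential factors combine to (9N)^(9N) / (N^N · (8N)^(8N)) = 9^(9N)/8^(8N) = (9^9/8^8)^N = (387420489/16777216)^N.
The square-root prefactors combine to sqrt(2π·9N) / (sqrt(2π N)·sqrt(2π·8N)) = sqrt(9 / (2π·8·N)) = sqrt(9/(16π·4n)).
Substituting N = 4n: C(36n, 4n) ~ (387420489/16777216)^(4n) · sqrt(9/(16π·4n)).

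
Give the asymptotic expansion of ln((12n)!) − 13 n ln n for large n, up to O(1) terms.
ln((12n)!) − 13 n ln n = −n ln n + 12(ln 12 − 1) n + (1/2) ln(2π·12n) + O(1/n)

Stirling: ln((12n)!) = 12n ln(12n) − 12n + (1/2) ln(2π·12n) + O(1/n).
Expand 12n ln(12n) = 12n (ln n + ln 12) = 12n ln n + 12n ln 12.
Subtract 13n ln n: leading term is (12 − 13) n ln n = −n ln n. The next term is 12n ln 12 − 12n = 12(ln 12 − 1) n. Then the (1/2) ln(2π·12n) correction.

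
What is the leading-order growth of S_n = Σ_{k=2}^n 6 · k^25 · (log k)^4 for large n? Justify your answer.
S_n ~ 3 · n^26 · (log n)^4 / 13

By integral comparison, S_n = ∫_1^n 6 · x^25 · (log x)^4 dx + O(n^25 · (log n)^4). For the integral, the leading term of ∫_1^n x^25 (log x)^4 dx is n^26/26 · (log n)^4 (by repeated integration by parts; each step lowers the log-exponent and produces a relatively O(1/log n) correction). Hence S_n ~ 3 · n^26 · (log n)^4 / 13.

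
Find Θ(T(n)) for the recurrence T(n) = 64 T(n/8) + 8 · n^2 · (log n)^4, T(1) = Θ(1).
T(n) = Θ(n^2 · (log n)^5)

Here log_8 64 = 2 and f(n) = 8 · n^2 · (log n)^4 = Θ(n^(log_8 64) · (log n)^4). This is the extended Case 2 of the master theorem (f matches the critical exponent up to log factors), giving T(n) = Θ(n^(log_8 64) · (log n)^(4+1)) = Θ(n^2 · (log n)^5).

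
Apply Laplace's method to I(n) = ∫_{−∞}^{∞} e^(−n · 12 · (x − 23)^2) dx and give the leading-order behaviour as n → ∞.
I(n) = sqrt(π/(12n))

Here φ(x) = 12 · (x − 23)^2 has its unique minimum at x* = 23 with φ(x*) = 0 and φ''(x*) = 24. Laplace's method gives
  I(n) ~ e^(−n φ(x*)) · sqrt(2π / (n · φ''(x*))) = sqrt(2π / (24n)) = sqrt(π/(12n)).
This is exact: substituting u = (x − 23)·sqrt(12n) gives I(n) = (1/sqrt(12n)) ∫_{−∞}^{∞} e^(−u^2) du = sqrt(π/(12n)).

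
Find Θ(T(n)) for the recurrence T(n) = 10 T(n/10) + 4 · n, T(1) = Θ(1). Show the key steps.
T(n) = Θ(n log n)

log_10 10 = 1, and f(n) = 4 · n = Θ(n^(log_10 10)). This is Case 2 of the master theorem: T(n) = Θ(f(n) · log n) = Θ(n log n).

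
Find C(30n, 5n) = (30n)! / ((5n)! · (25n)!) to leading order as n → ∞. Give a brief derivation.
C(30n, 5n) ~ (46656/3125)^(5n) · sqrt(3/(5π·5n))

Write N = 5n. Apply Stirling to each factorial:
  (6N)! ~ sqrt(2π·6N) · (6N/e)^(6N),
  N! ~ sqrt(2π N) · (N/e)^N,
  (5N)! ~ sqrt(2π·5N) · (5N/e)^(5N).
The exponential factors combine to (6N)^(6N) / (N^N · (5N)^(5N)) = 6^(6N)/5^(5N) = (6^6/5^5)^N = (46656/3125)^N.
The square-root prefactors combine to sqrt(2π·6N) / (sqrt(2π N)·sqrt(2π·5N)) = sqrt(6 / (2π·5·N)) = sqrt(3/(5π·5n)).
Substituting N = 5n: C(30n, 5n) ~ (46656/3125)^(5n) · sqrt(3/(5π·5n)).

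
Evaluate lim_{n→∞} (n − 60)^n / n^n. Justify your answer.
lim = e^(−60)

Rewrite as (1 − 60/n)^(n). By the standard limit (1 + x/n)^n → e^x, we have (1 − 60/n)^n → e^(−60), and raising to the 1st power gives e^(−60).
More precisely, ln[(1 − 60/n)^(n)] = n · ln(1 − 60/n) = n · (-60/n + O(1/n^2)) = -60 + O(1/n) → -60.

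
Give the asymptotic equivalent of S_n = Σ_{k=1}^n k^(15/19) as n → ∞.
S_n ~ (19/34) · n^(34/19)

Integral comparison: Σ_{k=1}^n k^(15/19) = ∫_0^n x^(15/19) dx + O(n^(15/19)). The integral is n^(1 + 15/19) / (1 + 15/19) = n^((15+19)/19) / ((15+19)/19) = (19/34) · n^(34/19).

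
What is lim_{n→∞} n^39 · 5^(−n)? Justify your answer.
lim = 0

Exponentials with base > 1 dominate every fixed polynomial: for any fixed c, n^c / 5^n → 0 as n → ∞ (e.g. by the ratio test, or by writing 5^n = e^(n ln 5) and noting e^(n ln 5) / n^c → ∞). Hence n^39 · 5^(−n) = n^39 / 5^n → 0.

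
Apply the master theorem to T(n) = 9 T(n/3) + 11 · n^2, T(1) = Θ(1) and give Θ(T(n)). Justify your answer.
T(n) = Θ(n^2 log n)

log_3 9 = 2, and f(n) = 11 · n^2 = Θ(n^(log_3 9)). This is Case 2 of the master theorem: T(n) = Θ(f(n) · log n) = Θ(n^2 log n).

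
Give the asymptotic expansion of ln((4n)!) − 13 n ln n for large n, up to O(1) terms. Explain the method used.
ln((4n)!) − 13 n ln n = −9 n ln n + 4(ln 4 − 1) n + (1/2) ln(2π·4n) + O(1/n)

Stirling: ln((4n)!) = 4n ln(4n) − 4n + (1/2) ln(2π·4n) + O(1/n).
Expand 4n ln(4n) = 4n (ln n + ln 4) = 4n ln n + 4n ln 4.
Subtract 13n ln n: leading term is (4 − 13) n ln n = −9 n ln n. The next term is 4n ln 4 − 4n = 4(ln 4 − 1) n. Then the (1/2) ln(2π·4n) correction.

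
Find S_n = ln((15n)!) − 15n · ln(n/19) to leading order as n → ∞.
S_n ~ 15n · (ln 285 − 1) + O(ln n)

Stirling: ln((15n)!) = 15n ln(15n) − 15n + O(ln n).
  S_n = 15n ln(15n) − 15n − 15n ln(n/19) + O(ln n)
      = 15n ln(15n) − 15n ln n + 15n ln 19 − 15n + O(ln n)
      = 15n ln 15 + 15n ln 19 − 15n + O(ln n)
      = 15n (ln 285 − 1) + O(ln n).
Numerically ln(285) − 1 ≈ 4.6525.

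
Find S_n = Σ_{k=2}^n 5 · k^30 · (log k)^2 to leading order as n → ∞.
S_n ~ 5 · n^31 · (log n)^2 / 31

By integral comparison, S_n = ∫_1^n 5 · x^30 · (log x)^2 dx + O(n^30 · (log n)^2). For the integral, the leading term of ∫_1^n x^30 (log x)^2 dx is n^31/31 · (log n)^2 (by repeated integration by parts; each step lowers the log-exponent and produces a relatively O(1/log n) correction). Hence S_n ~ 5 · n^31 · (log n)^2 / 31.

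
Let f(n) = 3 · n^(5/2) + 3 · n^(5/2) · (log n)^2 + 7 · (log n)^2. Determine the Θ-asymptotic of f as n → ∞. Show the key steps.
f(n) ∈ Θ(n^(5/2) · (log n)^2)

Compare the terms by growth order. For large n, n^a · (log n)^b dominates n^a' · (log n)^b' iff a > a', or (a = a' and b > b'). Ranking the 3 terms shows the dominant one is 3 · n^(5/2) · (log n)^2. Hence f(n) ∈ Θ(n^(5/2) · (log n)^2).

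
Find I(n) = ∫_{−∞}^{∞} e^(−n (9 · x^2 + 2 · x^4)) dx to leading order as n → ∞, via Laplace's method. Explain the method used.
I(n) ~ sqrt(π/(9n))

φ(x) = 9 · x^2 + 2 · x^4 has its unique global minimum at x* = 0 (since φ'(x) = 18x + 8x^3 = 0 only at x = 0 for real x with both coefficients positive, and φ → ∞ as |x| → ∞). At x* = 0, φ(0) = 0 and φ''(0) = 18. Laplace's method then gives
  I(n) ~ sqrt(2π / (n · φ''(0))) · e^(−n φ(0)) = sqrt(2π / (18n)) = sqrt(π/(9n)).
The 2 · x^4 term contributes only at subleading order (an O(1/n) relative correction).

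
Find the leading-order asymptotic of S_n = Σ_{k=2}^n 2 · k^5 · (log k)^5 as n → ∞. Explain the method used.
S_n ~ n^6 · (log n)^5 / 3

By integral comparison, S_n = ∫_1^n 2 · x^5 · (log x)^5 dx + O(n^5 · (log n)^5). For the integral, the leading term of ∫_1^n x^5 (log x)^5 dx is n^6/6 · (log n)^5 (by repeated integration by parts; each step lowers the log-exponent and produces a relatively O(1/log n) correction). Hence S_n ~ n^6 · (log n)^5 / 3.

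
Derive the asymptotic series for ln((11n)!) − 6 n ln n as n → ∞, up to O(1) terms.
ln((11n)!) − 6 n ln n = 5 n ln n + 11(ln 11 − 1) n + (1/2) ln(2π·11n) + O(1/n)

Stirling: ln((11n)!) = 11n ln(11n) − 11n + (1/2) ln(2π·11n) + O(1/n).
Expand 11n ln(11n) = 11n (ln n + ln 11) = 11n ln n + 11n ln 11.
Subtract 6n ln n: leading term is (11 − 6) n ln n = 5 n ln n. The next term is 11n ln 11 − 11n = 11(ln 11 − 1) n. Then the (1/2) ln(2π·11n) correction.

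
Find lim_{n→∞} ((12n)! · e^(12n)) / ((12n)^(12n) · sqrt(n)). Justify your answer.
lim = sqrt(2π·12)

Stirling: (12n)! ~ sqrt(2π·12n) · (12n/e)^(12n). Hence
  (12n)! · e^(12n) / (12n)^(12n) ~ sqrt(2π·12n).
Dividing by sqrt(n): sqrt(2π·12n) / sqrt(n) = sqrt(2π·12) · n^((1−1)/2), so the limit is sqrt(2π·12).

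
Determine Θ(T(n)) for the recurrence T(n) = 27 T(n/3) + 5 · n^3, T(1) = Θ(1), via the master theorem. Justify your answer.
T(n) = Θ(n^3 log n)

log_3 27 = 3, and f(n) = 5 · n^3 = Θ(n^(log_3 27)). This is Case 2 of the master theorem: T(n) = Θ(f(n) · log n) = Θ(n^3 log n).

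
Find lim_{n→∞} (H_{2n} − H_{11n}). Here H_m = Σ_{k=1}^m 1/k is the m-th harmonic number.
lim = ln(2/11)

Euler-Maclaurin gives H_m = ln m + γ + 1/(2m) + O(1/m^2). The γ and O(1/m) terms cancel in the difference:
  H_{2n} − H_{11n} = ln(2n) − ln(11n) + O(1/n) = ln(2/11) + O(1/n).
Hence the limit is ln(2/11).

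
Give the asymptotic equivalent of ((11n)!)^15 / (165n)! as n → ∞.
((11n)!)^15/(165n)! ~ ((2π·11n)^(14/2) / sqrt(15)) · 15^(−15·11n)  →  0

Write N = 11n. Stirling: N! ~ sqrt(2π N)(N/e)^N and (15N)! ~ sqrt(2π·15N)·(15N/e)^(15N).
  (N!)^15/(15N)! ~ (2π N)^(15/2) (N/e)^(15N) / [sqrt(2π·15N) (15N/e)^(15N)]
     = (2π N)^(15/2) / sqrt(2π·15N) · (N/(15N))^(15N)
     = (2π N)^((15−1)/2) / sqrt(15) · 15^(−15N).
Since 15^15 > 1, the factor 15^(−15N) decays exponentially, so the ratio → 0. Substituting N = 11n gives the stated form.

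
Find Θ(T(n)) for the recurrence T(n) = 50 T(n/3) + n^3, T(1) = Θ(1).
T(n) = Θ(n^(log_3 50))

Master theorem: compare f(n) = n^3 to n^(log_3 50) where log_3 50 ≈ 3.561. Since 3 < log_3 50, we have f(n) = O(n^(log_3 50 − ε)) for some ε > 0 — Case 1. Hence T(n) = Θ(n^(log_3 50)).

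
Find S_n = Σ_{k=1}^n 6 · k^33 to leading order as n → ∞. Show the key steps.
S_n ~ 3 · n^34 / 17

By integral comparison (Euler-Maclaurin), Σ_{k=1}^n 6 · k^33 = 6 · ∫_0^n x^33 dx + O(n^33) = 6 · n^34/34 = 3 · n^34 / 17 + O(n^33). (Equivalently, Faulhaber's formula gives the same leading term.)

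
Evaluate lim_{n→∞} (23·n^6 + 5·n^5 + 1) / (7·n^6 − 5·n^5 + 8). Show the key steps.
lim = 23/7

For large n the leading n^6 terms dominate both numerator and denominator. Dividing top and bottom by n^6, every other term tends to 0, leaving 23/7.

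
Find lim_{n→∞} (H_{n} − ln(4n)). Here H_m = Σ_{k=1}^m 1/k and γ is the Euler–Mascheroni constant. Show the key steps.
lim = −ln 4 + γ

By Euler-Maclaurin, H_m = ln m + γ + O(1/m). So
  H_{n} − ln(4n) = ln(n) + γ − ln(4n) + O(1/n)
                       = ln(1/4) + γ + O(1/n).
Hence the limit is ln(1/4) + γ.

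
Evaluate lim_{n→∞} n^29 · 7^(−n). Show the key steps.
lim = 0

Exponentials with base > 1 dominate every fixed polynomial: for any fixed c, n^c / 7^n → 0 as n → ∞ (e.g. by the ratio test, or by writing 7^n = e^(n ln 7) and noting e^(n ln 7) / n^c → ∞). Hence n^29 · 7^(−n) = n^29 / 7^n → 0.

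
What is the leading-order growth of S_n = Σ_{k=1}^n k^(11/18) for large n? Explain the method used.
S_n ~ (18/29) · n^(29/18)

Integral comparison: Σ_{k=1}^n k^(11/18) = ∫_0^n x^(11/18) dx + O(n^(11/18)). The integral is n^(1 + 11/18) / (1 + 11/18) = n^((11+18)/18) / ((11+18)/18) = (18/29) · n^(29/18).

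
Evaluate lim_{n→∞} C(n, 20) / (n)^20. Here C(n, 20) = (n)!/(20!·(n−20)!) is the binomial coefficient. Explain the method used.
lim = 1/20! = 1/2432902008176640000

With N = n → ∞: C(N, 20) / N^20 = [N(N−1)…(N−19)] / (20! · N^20) = (1/20!) · 1 · (1 − 1/n) · … · (1 − 19/n). Each factor → 1 as N → ∞, so the limit is 1/20! = 1/2432902008176640000.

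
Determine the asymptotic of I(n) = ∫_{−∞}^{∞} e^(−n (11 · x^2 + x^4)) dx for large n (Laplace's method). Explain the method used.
I(n) ~ sqrt(π/(11n))

φ(x) = 11 · x^2 + x^4 has its unique global minimum at x* = 0 (since φ'(x) = 22x + 4x^3 = 0 only at x = 0 for real x with both coefficients positive, and φ → ∞ as |x| → ∞). At x* = 0, φ(0) = 0 and φ''(0) = 22. Laplace's method then gives
  I(n) ~ sqrt(2π / (n · φ''(0))) · e^(−n φ(0)) = sqrt(2π / (22n)) = sqrt(π/(11n)).
The x^4 term contributes only at subleading order (an O(1/n) relative correction).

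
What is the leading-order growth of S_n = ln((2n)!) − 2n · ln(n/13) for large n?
S_n ~ 2n · (ln 26 − 1) + O(ln n)

Stirling: ln((2n)!) = 2n ln(2n) − 2n + O(ln n).
  S_n = 2n ln(2n) − 2n − 2n ln(n/13) + O(ln n)
      = 2n ln(2n) − 2n ln n + 2n ln 13 − 2n + O(ln n)
      = 2n ln 2 + 2n ln 13 − 2n + O(ln n)
      = 2n (ln 26 − 1) + O(ln n).
Numerically ln(26) − 1 ≈ 2.2581.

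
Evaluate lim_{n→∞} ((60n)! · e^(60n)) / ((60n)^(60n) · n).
lim = 0

Stirling: (60n)! ~ sqrt(2π·60n) · (60n/e)^(60n). Hence
  (60n)! · e^(60n) / (60n)^(60n) ~ sqrt(2π·60n).
Dividing by n: sqrt(2π·60n) / n = sqrt(2π·60) · n^((1−2)/2), so the expression behaves like sqrt(2π·60) · n^((1−2)/2) → 0.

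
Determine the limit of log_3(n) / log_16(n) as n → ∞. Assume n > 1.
lim = ln(16) / ln(3) = log_3(16)

Change of base: log_3(n) = ln n / ln 3 and log_16(n) = ln n / ln 16. The ratio is (ln n / ln 3) · (ln 16 / ln n) = ln 16 / ln 3, a constant independent of n. So the limit is ln 16 / ln 3 = log_3(16).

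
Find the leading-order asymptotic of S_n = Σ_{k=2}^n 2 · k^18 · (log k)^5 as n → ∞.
S_n ~ 2 · n^19 · (log n)^5 / 19

By integral comparison, S_n = ∫_1^n 2 · x^18 · (log x)^5 dx + O(n^18 · (log n)^5). For the integral, the leading term of ∫_1^n x^18 (log x)^5 dx is n^19/19 · (log n)^5 (by repeated integration by parts; each step lowers the log-exponent and produces a relatively O(1/log n) correction). Hence S_n ~ 2 · n^19 · (log n)^5 / 19.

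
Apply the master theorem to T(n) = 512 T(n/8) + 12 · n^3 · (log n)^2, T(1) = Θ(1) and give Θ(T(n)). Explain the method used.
T(n) = Θ(n^3 · (log n)^3)

Here log_8 512 = 3 and f(n) = 12 · n^3 · (log n)^2 = Θ(n^(log_8 512) · (log n)^2). This is the extended Case 2 of the master theorem (f matches the critical exponent up to log factors), giving T(n) = Θ(n^(log_8 512) · (log n)^(2+1)) = Θ(n^3 · (log n)^3).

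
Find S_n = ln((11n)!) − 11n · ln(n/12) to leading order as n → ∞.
S_n ~ 11n · (ln 132 − 1) + O(ln n)

Stirling: ln((11n)!) = 11n ln(11n) − 11n + O(ln n).
  S_n = 11n ln(11n) − 11n − 11n ln(n/12) + O(ln n)
      = 11n ln(11n) − 11n ln n + 11n ln 12 − 11n + O(ln n)
      = 11n ln 11 + 11n ln 12 − 11n + O(ln n)
      = 11n (ln 132 − 1) + O(ln n).
Numerically ln(132) − 1 ≈ 3.8828.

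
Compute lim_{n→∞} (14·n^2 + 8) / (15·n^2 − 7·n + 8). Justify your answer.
lim = 14/15

For large n the leading n^2 terms dominate both numerator and denominator. Dividing top and bottom by n^2, every other term tends to 0, leaving 14/15.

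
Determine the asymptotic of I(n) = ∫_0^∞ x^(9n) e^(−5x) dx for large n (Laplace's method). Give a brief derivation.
I(n) ~ (sqrt(2π·9n) / 5) · (9n/(5e))^(9n)

Write the integrand as exp(9n ln x − 5x) and set f(x) = 9n ln x − 5x. Then f'(x) = 9n/x − 5 = 0 at x* = 9n/5, and f''(x*) = −9n/x*^2 = −5^2/(9n). Laplace's method (interior maximum) gives
  I(n) ~ e^(f(x*)) · sqrt(2π / |f''(x*)|)
        = exp(9n ln(9n/5) − 9n) · sqrt(2π · 9n / 5^2)
        = (9n/5)^(9n) e^(−9n) · sqrt(2π·9n) / 5
        = (sqrt(2π·9n) / 5) · (9n/(5e))^(9n).
This matches Γ(9n+1)/5^(9n+1) with Stirling applied to Γ.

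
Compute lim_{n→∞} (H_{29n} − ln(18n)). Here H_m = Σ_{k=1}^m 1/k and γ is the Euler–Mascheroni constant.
lim = ln(29/18) + γ

By Euler-Maclaurin, H_m = ln m + γ + O(1/m). So
  H_{29n} − ln(18n) = ln(29n) + γ − ln(18n) + O(1/n)
                       = ln(29/18) + γ + O(1/n).
Hence the limit is ln(29/18) + γ.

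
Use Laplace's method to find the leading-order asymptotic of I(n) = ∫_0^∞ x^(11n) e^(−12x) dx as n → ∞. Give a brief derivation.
I(n) ~ (sqrt(2π·11n) / 12) · (11n/(12e))^(11n)

Write the integrand as exp(11n ln x − 12x) and set f(x) = 11n ln x − 12x. Then f'(x) = 11n/x − 12 = 0 at x* = 11n/12, and f''(x*) = −11n/x*^2 = −12^2/(11n). Laplace's method (interior maximum) gives
  I(n) ~ e^(f(x*)) · sqrt(2π / |f''(x*)|)
        = exp(11n ln(11n/12) − 11n) · sqrt(2π · 11n / 12^2)
        = (11n/12)^(11n) e^(−11n) · sqrt(2π·11n) / 12
        = (sqrt(2π·11n) / 12) · (11n/(12e))^(11n).
This matches Γ(11n+1)/12^(11n+1) with Stirling applied to Γ.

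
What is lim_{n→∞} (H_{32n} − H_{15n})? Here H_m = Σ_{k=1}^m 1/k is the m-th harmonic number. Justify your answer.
lim = ln(32/15)

Euler-Maclaurin gives H_m = ln m + γ + 1/(2m) + O(1/m^2). The γ and O(1/m) terms cancel in the difference:
  H_{32n} − H_{15n} = ln(32n) − ln(15n) + O(1/n) = ln(32/15) + O(1/n).
Hence the limit is ln(32/15).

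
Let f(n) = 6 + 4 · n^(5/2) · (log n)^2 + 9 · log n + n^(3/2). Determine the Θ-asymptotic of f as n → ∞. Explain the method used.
f(n) ∈ Θ(n^(5/2) · (log n)^2)

Compare the terms by growth order. For large n, n^a · (log n)^b dominates n^a' · (log n)^b' iff a > a', or (a = a' and b > b'). Ranking the 4 terms shows the dominant one is 4 · n^(5/2) · (log n)^2. Hence f(n) ∈ Θ(n^(5/2) · (log n)^2).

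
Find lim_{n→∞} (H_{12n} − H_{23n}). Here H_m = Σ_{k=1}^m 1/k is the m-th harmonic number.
lim = ln(12/23)

Euler-Maclaurin gives H_m = ln m + γ + 1/(2m) + O(1/m^2). The γ and O(1/m) terms cancel in the difference:
  H_{12n} − H_{23n} = ln(12n) − ln(23n) + O(1/n) = ln(12/23) + O(1/n).
Hence the limit is ln(12/23).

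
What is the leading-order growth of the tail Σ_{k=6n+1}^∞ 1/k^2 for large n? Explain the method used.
Σ_{k>6n} 1/k^2 ~ 1/(1 · (6n))

Compare to the integral: ∫_{6n}^∞ x^(−2) dx = [−x^(−1)/1]_{6n}^∞ = 1/((2−1)·(6n)). Euler-Maclaurin then gives
  Σ_{k>6n} 1/k^2 = ∫_{6n}^∞ dx/x^2 − 1/(2·(6n)^2) + O(1/(6n)^3).
(Equivalently this is ζ(2) − Σ_{k≤6n} 1/k^2.)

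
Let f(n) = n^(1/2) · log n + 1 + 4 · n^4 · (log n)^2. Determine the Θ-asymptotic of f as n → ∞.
f(n) ∈ Θ(n^4 · (log n)^2)

Compare the terms by growth order. For large n, n^a · (log n)^b dominates n^a' · (log n)^b' iff a > a', or (a = a' and b > b'). Ranking the 3 terms shows the dominant one is 4 · n^4 · (log n)^2. Hence f(n) ∈ Θ(n^4 · (log n)^2).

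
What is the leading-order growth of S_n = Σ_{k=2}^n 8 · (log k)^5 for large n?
S_n ~ 8 · n · (log n)^5

By integral comparison, S_n = ∫_1^n 8 · (log x)^5 dx + O((log n)^5). For the integral, the leading term of ∫_1^n (log x)^5 dx is n · (log n)^5 (by repeated integration by parts; each step lowers the log-exponent and produces a relatively O(1/log n) correction). Hence S_n ~ 8 · n · (log n)^5.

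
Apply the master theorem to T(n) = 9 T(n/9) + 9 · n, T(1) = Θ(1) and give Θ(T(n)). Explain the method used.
T(n) = Θ(n log n)

log_9 9 = 1, and f(n) = 9 · n = Θ(n^(log_9 9)). This is Case 2 of the master theorem: T(n) = Θ(f(n) · log n) = Θ(n log n).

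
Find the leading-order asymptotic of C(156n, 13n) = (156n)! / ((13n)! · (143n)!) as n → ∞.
C(156n, 13n) ~ (8916100448256/285311670611)^(13n) · sqrt(6/(11π·13n))

Write N = 13n. Apply Stirling to each factorial:
  (12N)! ~ sqrt(2π·12N) · (12N/e)^(12N),
  N! ~ sqrt(2π N) · (N/e)^N,
  (11N)! ~ sqrt(2π·11N) · (11N/e)^(11N).
The exponential factors combine to (12N)^(12N) / (N^N · (11N)^(11N)) = 12^(12N)/11^(11N) = (12^12/11^11)^N = (8916100448256/285311670611)^N.
The square-root prefactors combine to sqrt(2π·12N) / (sqrt(2π N)·sqrt(2π·11N)) = sqrt(12 / (2π·11·N)) = sqrt(6/(11π·13n)).
Substituting N = 13n: C(156n, 13n) ~ (8916100448256/285311670611)^(13n) · sqrt(6/(11π·13n)).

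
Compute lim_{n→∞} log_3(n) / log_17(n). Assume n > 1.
lim = ln(17) / ln(3) = log_3(17)

Change of base: log_3(n) = ln n / ln 3 and log_17(n) = ln n / ln 17. The ratio is (ln n / ln 3) · (ln 17 / ln n) = ln 17 / ln 3, a constant independent of n. So the limit is ln 17 / ln 3 = log_3(17).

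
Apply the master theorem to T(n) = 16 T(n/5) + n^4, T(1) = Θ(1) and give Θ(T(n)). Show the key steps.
T(n) = Θ(n^4)

log_5 16 ≈ 1.723. f(n) = n^4 dominates n^(log_5 16) since 4 > 1.723, and the regularity condition a·f(n/b) = 16·(n/5)^4 = (16/625)·n^4 ≤ c·f(n) holds with c = 16/625 ≈ 0.0256 < 1. So this is Case 3: T(n) = Θ(f(n)) = Θ(n^4).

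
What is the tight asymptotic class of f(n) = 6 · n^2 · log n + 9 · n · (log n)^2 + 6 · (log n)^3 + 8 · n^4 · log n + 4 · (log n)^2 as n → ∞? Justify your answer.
f(n) ∈ Θ(n^4 · log n)

Compare the terms by growth order. For large n, n^a · (log n)^b dominates n^a' · (log n)^b' iff a > a', or (a = a' and b > b'). Ranking the 5 terms shows the dominant one is 8 · n^4 · log n. Hence f(n) ∈ Θ(n^4 · log n).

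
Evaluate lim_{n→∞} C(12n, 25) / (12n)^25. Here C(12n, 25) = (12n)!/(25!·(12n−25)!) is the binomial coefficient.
lim = 1/25! = 1/15511210043330985984000000

With N = 12n → ∞: C(N, 25) / N^25 = [N(N−1)…(N−24)] / (25! · N^25) = (1/25!) · 1 · (1 − 1/(12n)) · … · (1 − 24/(12n)). Each factor → 1 as N → ∞, so the limit is 1/25! = 1/15511210043330985984000000.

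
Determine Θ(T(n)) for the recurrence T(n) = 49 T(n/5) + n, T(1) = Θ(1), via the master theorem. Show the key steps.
T(n) = Θ(n^(log_5 49))

Master theorem: compare f(n) = n to n^(log_5 49) where log_5 49 ≈ 2.418. Since 1 < log_5 49, we have f(n) = O(n^(log_5 49 − ε)) for some ε > 0 — Case 1. Hence T(n) = Θ(n^(log_5 49)).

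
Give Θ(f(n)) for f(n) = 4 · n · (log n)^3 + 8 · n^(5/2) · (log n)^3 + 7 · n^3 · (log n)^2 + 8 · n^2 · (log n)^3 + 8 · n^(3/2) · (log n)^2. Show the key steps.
f(n) ∈ Θ(n^3 · (log n)^2)

Compare the terms by growth order. For large n, n^a · (log n)^b dominates n^a' · (log n)^b' iff a > a', or (a = a' and b > b'). Ranking the 5 terms shows the dominant one is 7 · n^3 · (log n)^2. Hence f(n) ∈ Θ(n^3 · (log n)^2).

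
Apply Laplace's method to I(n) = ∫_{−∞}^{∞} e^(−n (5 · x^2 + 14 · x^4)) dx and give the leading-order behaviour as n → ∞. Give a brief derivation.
I(n) ~ sqrt(π/(5n))

φ(x) = 5 · x^2 + 14 · x^4 has its unique global minimum at x* = 0 (since φ'(x) = 10x + 56x^3 = 0 only at x = 0 for real x with both coefficients positive, and φ → ∞ as |x| → ∞). At x* = 0, φ(0) = 0 and φ''(0) = 10. Laplace's method then gives
  I(n) ~ sqrt(2π / (n · φ''(0))) · e^(−n φ(0)) = sqrt(2π / (10n)) = sqrt(π/(5n)).
The 14 · x^4 term contributes only at subleading order (an O(1/n) relative correction).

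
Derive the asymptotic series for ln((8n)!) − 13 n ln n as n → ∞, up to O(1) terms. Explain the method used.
ln((8n)!) − 13 n ln n = −5 n ln n + 8(ln 8 − 1) n + (1/2) ln(2π·8n) + O(1/n)

Stirling: ln((8n)!) = 8n ln(8n) − 8n + (1/2) ln(2π·8n) + O(1/n).
Expand 8n ln(8n) = 8n (ln n + ln 8) = 8n ln n + 8n ln 8.
Subtract 13n ln n: leading term is (8 − 13) n ln n = −5 n ln n. The next term is 8n ln 8 − 8n = 8(ln 8 − 1) n. Then the (1/2) ln(2π·8n) correction.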